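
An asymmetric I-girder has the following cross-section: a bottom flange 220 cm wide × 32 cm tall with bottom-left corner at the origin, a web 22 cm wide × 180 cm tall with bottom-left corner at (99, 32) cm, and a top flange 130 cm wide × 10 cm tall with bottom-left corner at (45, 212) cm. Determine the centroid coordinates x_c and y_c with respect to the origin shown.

x_c = 110.00 cm, y_c = 71.37 cm

bottom flange: A = 220 × 32 = 7040.00, centroid at (110.00, 16.00).
web: A = 22 × 180 = 3960.00, centroid at (110.00, 122.00).
top flange: A = 130 × 10 = 1300.00, centroid at (110.00, 217.00).
ΣA = 12300.00 cm²
ΣAx_c = (7040.00)(110.00) + (3960.00)(110.00) + (1300.00)(110.00) = 1353000.00 cm³
ΣAy_c = (7040.00)(16.00) + (3960.00)(122.00) + (1300.00)(217.00) = 877860.00 cm³
x_c = 1353000.00 / 12300.00 = 110.00 cm
y_c = 877860.00 / 12300.00 = 71.37 cm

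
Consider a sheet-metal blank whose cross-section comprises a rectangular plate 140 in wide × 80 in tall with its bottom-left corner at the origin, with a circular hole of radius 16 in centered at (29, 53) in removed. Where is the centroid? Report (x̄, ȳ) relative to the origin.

plate: A = 140 × 80 = 11200.00, centroid at (70.00, 40.00).
hole: A = −π·16² = -804.25, centroid at (29.00, 53.00).
ΣA = 10395.75 in², ΣAx̄ = 760676.82 in³, ΣAȳ = 405374.87 in³.
x̄ = 760676.82/10395.75 = 73.17 in; ȳ = 405374.87/10395.75 = 38.99 in.

x̄ = 73.17 in, ȳ = 38.99 in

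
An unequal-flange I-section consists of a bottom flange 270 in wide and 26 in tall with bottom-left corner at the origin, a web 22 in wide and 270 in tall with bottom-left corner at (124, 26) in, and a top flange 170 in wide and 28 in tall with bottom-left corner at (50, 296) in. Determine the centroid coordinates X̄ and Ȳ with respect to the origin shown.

X̄ = 135.00 in, Ȳ = 142.39 in

Part | A | x̄ᵢ | ȳᵢ | A·x̄ᵢ | A·ȳᵢ
bottom flange | 7020.00 | 135.00 | 13.00 | 947700.00 | 91260.00
web | 5940.00 | 135.00 | 161.00 | 801900.00 | 956340.00
top flange | 4760.00 | 135.00 | 310.00 | 642600.00 | 1475600.00
Σ | 17720.00 |  |  | 2392200.00 | 2523200.00
X̄ = 2392200.00 / 17720.00 = 135.00 in
Ȳ = 2523200.00 / 17720.00 = 142.39 in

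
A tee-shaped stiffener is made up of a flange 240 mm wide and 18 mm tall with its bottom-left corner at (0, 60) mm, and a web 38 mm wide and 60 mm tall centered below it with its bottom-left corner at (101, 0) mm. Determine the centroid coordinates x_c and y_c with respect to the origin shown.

Part | A | x̄ᵢ | ȳᵢ | A·x̄ᵢ | A·ȳᵢ
web | 2280.00 | 120.00 | 30.00 | 273600.00 | 68400.00
flange | 4320.00 | 120.00 | 69.00 | 518400.00 | 298080.00
Σ | 6600.00 |  |  | 792000.00 | 366480.00
x_c = 792000.00 / 6600.00 = 120.00 mm
y_c = 366480.00 / 6600.00 = 55.53 mm

x_c = 120.00 mm, y_c = 55.53 mm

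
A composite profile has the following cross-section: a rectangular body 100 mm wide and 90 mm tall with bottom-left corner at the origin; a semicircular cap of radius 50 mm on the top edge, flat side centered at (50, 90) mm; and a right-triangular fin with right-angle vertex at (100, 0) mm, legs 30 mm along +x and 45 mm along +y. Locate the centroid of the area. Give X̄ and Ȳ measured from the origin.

X̄ = 52.98 mm, Ȳ = 62.63 mm

rectangular body: A = 100 × 90 = 9000.00, centroid at (50.00, 45.00).
semicircular top: A = ½π·50² = 3926.99, centroid at (50.00, 111.22).
triangular fin: A = ½·30·45 = 675.00, centroid at (110.00, 15.00).
ΣA = 13601.99 mm²
ΣAX̄ = (9000.00)(50.00) + (3926.99)(50.00) + (675.00)(110.00) = 720599.54 mm³
ΣAȲ = (9000.00)(45.00) + (3926.99)(111.22) + (675.00)(15.00) = 851887.51 mm³
X̄ = 720599.54 / 13601.99 = 52.98 mm
Ȳ = 851887.51 / 13601.99 = 62.63 mm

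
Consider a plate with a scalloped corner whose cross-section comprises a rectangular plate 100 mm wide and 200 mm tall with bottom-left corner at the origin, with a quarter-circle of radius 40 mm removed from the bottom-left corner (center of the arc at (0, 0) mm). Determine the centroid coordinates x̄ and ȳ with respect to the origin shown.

x̄ = 52.21 mm, ȳ = 105.57 mm

plate: A = 100 × 200 = 20000.00, centroid at (50.00, 100.00).
removed quarter-circle: A = −¼π·40² = -1256.64, centroid at (16.98, 16.98).
ΣA = 18743.36 mm²
ΣAx̄ = (20000.00)(50.00) + (-1256.64)(16.98) = 978666.67 mm³
ΣAȳ = (20000.00)(100.00) + (-1256.64)(16.98) = 1978666.67 mm³
x̄ = 978666.67 / 18743.36 = 52.21 mm
ȳ = 1978666.67 / 18743.36 = 105.57 mm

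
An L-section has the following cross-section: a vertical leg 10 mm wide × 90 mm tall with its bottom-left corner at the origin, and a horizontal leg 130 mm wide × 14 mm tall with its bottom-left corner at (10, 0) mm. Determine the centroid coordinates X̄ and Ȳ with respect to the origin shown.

vertical leg: A = 10 × 90 = 900.00, centroid at (5.00, 45.00).
horizontal leg: A = 130 × 14 = 1820.00, centroid at (75.00, 7.00).
ΣA = 2720.00 mm², ΣAX̄ = 141000.00 mm³, ΣAȲ = 53240.00 mm³.
X̄ = 141000.00/2720.00 = 51.84 mm; Ȳ = 53240.00/2720.00 = 19.57 mm.

X̄ = 51.84 mm, Ȳ = 19.57 mm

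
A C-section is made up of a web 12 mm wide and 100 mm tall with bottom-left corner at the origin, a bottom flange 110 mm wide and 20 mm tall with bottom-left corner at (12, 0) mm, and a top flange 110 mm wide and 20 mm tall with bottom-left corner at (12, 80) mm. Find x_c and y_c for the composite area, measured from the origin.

x_c = 53.93 mm, y_c = 50.00 mm

Part | A | x̄ᵢ | ȳᵢ | A·x̄ᵢ | A·ȳᵢ
web | 1200.00 | 6.00 | 50.00 | 7200.00 | 60000.00
bottom flange | 2200.00 | 67.00 | 10.00 | 147400.00 | 22000.00
top flange | 2200.00 | 67.00 | 90.00 | 147400.00 | 198000.00
Σ | 5600.00 |  |  | 302000.00 | 280000.00
x_c = 302000.00 / 5600.00 = 53.93 mm
y_c = 280000.00 / 5600.00 = 50.00 mm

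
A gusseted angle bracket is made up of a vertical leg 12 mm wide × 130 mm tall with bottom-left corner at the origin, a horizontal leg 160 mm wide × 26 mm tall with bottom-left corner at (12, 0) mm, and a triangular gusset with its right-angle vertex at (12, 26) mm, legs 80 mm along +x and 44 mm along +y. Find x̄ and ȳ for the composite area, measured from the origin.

vertical leg: A = 12 × 130 = 1560.00, centroid at (6.00, 65.00).
horizontal leg: A = 160 × 26 = 4160.00, centroid at (92.00, 13.00).
gusset: A = ½·80·44 = 1760.00, centroid at (38.67, 40.67).
ΣA = 7480.00 mm², ΣAx̄ = 460133.33 mm³, ΣAȳ = 227053.33 mm³.
x̄ = 460133.33/7480.00 = 61.52 mm; ȳ = 227053.33/7480.00 = 30.35 mm.

x̄ = 61.52 mm, ȳ = 30.35 mm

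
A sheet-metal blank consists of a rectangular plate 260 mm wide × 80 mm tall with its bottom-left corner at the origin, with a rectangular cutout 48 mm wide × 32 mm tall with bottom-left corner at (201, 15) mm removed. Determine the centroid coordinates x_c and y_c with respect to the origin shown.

x_c = 122.43 mm, y_c = 40.72 mm

Part | A | x̄ᵢ | ȳᵢ | A·x̄ᵢ | A·ȳᵢ
plate | 20800.00 | 130.00 | 40.00 | 2704000.00 | 832000.00
hole | -1536.00 | 225.00 | 31.00 | -345600.00 | -47616.00
Σ | 19264.00 |  |  | 2358400.00 | 784384.00
x_c = 2358400.00 / 19264.00 = 122.43 mm
y_c = 784384.00 / 19264.00 = 40.72 mm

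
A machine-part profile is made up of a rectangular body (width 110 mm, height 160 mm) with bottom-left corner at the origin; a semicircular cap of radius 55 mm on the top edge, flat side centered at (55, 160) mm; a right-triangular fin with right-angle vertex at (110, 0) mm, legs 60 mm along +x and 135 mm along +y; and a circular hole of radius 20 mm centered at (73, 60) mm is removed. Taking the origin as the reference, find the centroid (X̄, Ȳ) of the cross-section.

X̄ = 66.18 mm, Ȳ = 94.89 mm

rectangular body: A = 110 × 160 = 17600.00, centroid at (55.00, 80.00).
semicircular top: A = ½π·55² = 4751.66, centroid at (55.00, 183.34).
triangular fin: A = ½·60·135 = 4050.00, centroid at (130.00, 45.00).
hole: A = −π·20² = -1256.64, centroid at (73.00, 60.00).
ΣA = 25145.02 mm², ΣAX̄ = 1664106.73 mm³, ΣAȲ = 2386033.87 mm³.
X̄ = 1664106.73/25145.02 = 66.18 mm; Ȳ = 2386033.87/25145.02 = 94.89 mm.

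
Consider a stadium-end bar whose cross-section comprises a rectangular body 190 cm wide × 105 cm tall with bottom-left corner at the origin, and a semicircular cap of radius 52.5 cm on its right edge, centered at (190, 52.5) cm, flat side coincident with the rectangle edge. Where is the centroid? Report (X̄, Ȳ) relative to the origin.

Part | A | x̄ᵢ | ȳᵢ | A·x̄ᵢ | A·ȳᵢ
rectangular body | 19950.00 | 95.00 | 52.50 | 1895250.00 | 1047375.00
semicircular end | 4329.51 | 212.28 | 52.50 | 919075.15 | 227299.14
Σ | 24279.51 |  |  | 2814325.15 | 1274674.14
X̄ = 2814325.15 / 24279.51 = 115.91 cm
Ȳ = 1274674.14 / 24279.51 = 52.50 cm

X̄ = 115.91 cm, Ȳ = 52.50 cm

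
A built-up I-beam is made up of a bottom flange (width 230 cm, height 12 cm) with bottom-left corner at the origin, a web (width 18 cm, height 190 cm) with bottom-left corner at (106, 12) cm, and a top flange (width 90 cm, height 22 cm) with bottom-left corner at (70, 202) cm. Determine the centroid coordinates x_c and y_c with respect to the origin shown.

bottom flange: A = 230 × 12 = 2760.00, centroid at (115.00, 6.00).
web: A = 18 × 190 = 3420.00, centroid at (115.00, 107.00).
top flange: A = 90 × 22 = 1980.00, centroid at (115.00, 213.00).
ΣA = 8160.00 cm²
ΣAx_c = (2760.00)(115.00) + (3420.00)(115.00) + (1980.00)(115.00) = 938400.00 cm³
ΣAy_c = (2760.00)(6.00) + (3420.00)(107.00) + (1980.00)(213.00) = 804240.00 cm³
x_c = 938400.00 / 8160.00 = 115.00 cm
y_c = 804240.00 / 8160.00 = 98.56 cm

x_c = 115.00 cm, y_c = 98.56 cm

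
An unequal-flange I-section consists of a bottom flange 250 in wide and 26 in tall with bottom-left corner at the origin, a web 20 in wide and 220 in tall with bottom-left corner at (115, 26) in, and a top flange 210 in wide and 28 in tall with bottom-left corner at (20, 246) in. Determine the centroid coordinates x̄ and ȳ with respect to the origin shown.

x̄ = 125.00 in, ȳ = 131.81 in

Part | A | x̄ᵢ | ȳᵢ | A·x̄ᵢ | A·ȳᵢ
bottom flange | 6500.00 | 125.00 | 13.00 | 812500.00 | 84500.00
web | 4400.00 | 125.00 | 136.00 | 550000.00 | 598400.00
top flange | 5880.00 | 125.00 | 260.00 | 735000.00 | 1528800.00
Σ | 16780.00 |  |  | 2097500.00 | 2211700.00
x̄ = 2097500.00 / 16780.00 = 125.00 in
ȳ = 2211700.00 / 16780.00 = 131.81 in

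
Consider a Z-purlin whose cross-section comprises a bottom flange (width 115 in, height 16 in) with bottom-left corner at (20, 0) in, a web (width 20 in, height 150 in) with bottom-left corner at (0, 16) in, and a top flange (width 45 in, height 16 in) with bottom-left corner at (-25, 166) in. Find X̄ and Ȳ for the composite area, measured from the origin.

Part | A | x̄ᵢ | ȳᵢ | A·x̄ᵢ | A·ȳᵢ
bottom flange | 1840.00 | 77.50 | 8.00 | 142600.00 | 14720.00
web | 3000.00 | 10.00 | 91.00 | 30000.00 | 273000.00
top flange | 720.00 | -2.50 | 174.00 | -1800.00 | 125280.00
Σ | 5560.00 |  |  | 170800.00 | 413000.00
X̄ = 170800.00 / 5560.00 = 30.72 in
Ȳ = 413000.00 / 5560.00 = 74.28 in

X̄ = 30.72 in, Ȳ = 74.28 in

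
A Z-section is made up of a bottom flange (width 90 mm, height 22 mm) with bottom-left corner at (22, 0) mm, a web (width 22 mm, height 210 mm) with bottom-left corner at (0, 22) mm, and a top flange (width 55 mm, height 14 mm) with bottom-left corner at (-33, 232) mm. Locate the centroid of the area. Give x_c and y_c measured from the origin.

Part | A | x̄ᵢ | ȳᵢ | A·x̄ᵢ | A·ȳᵢ
bottom flange | 1980.00 | 67.00 | 11.00 | 132660.00 | 21780.00
web | 4620.00 | 11.00 | 127.00 | 50820.00 | 586740.00
top flange | 770.00 | -5.50 | 239.00 | -4235.00 | 184030.00
Σ | 7370.00 |  |  | 179245.00 | 792550.00
x_c = 179245.00 / 7370.00 = 24.32 mm
y_c = 792550.00 / 7370.00 = 107.54 mm

x_c = 24.32 mm, y_c = 107.54 mm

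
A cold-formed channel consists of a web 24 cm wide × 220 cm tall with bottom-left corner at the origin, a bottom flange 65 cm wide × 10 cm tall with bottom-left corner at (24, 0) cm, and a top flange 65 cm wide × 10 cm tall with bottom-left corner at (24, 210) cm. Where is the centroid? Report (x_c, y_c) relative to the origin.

x_c = 20.79 cm, y_c = 110.00 cm

web: A = 24 × 220 = 5280.00, centroid at (12.00, 110.00).
bottom flange: A = 65 × 10 = 650.00, centroid at (56.50, 5.00).
top flange: A = 65 × 10 = 650.00, centroid at (56.50, 215.00).
ΣA = 6580.00 cm²
ΣAx_c = (5280.00)(12.00) + (650.00)(56.50) + (650.00)(56.50) = 136810.00 cm³
ΣAy_c = (5280.00)(110.00) + (650.00)(5.00) + (650.00)(215.00) = 723800.00 cm³
x_c = 136810.00 / 6580.00 = 20.79 cm
y_c = 723800.00 / 6580.00 = 110.00 cm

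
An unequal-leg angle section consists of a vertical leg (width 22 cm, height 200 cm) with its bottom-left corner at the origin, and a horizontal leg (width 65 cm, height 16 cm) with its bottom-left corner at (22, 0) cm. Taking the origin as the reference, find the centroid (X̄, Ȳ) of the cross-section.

Part | A | x̄ᵢ | ȳᵢ | A·x̄ᵢ | A·ȳᵢ
vertical leg | 4400.00 | 11.00 | 100.00 | 48400.00 | 440000.00
horizontal leg | 1040.00 | 54.50 | 8.00 | 56680.00 | 8320.00
Σ | 5440.00 |  |  | 105080.00 | 448320.00
X̄ = 105080.00 / 5440.00 = 19.32 cm
Ȳ = 448320.00 / 5440.00 = 82.41 cm

X̄ = 19.32 cm, Ȳ = 82.41 cm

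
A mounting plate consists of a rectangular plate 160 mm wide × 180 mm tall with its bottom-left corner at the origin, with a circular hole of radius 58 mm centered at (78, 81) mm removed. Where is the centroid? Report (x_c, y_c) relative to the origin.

x_c = 81.16 mm, y_c = 95.22 mm

plate: A = 160 × 180 = 28800.00, centroid at (80.00, 90.00).
hole: A = −π·58² = -10568.32, centroid at (78.00, 81.00).
ΣA = 18231.68 mm²
ΣAx_c = (28800.00)(80.00) + (-10568.32)(78.00) = 1479671.22 mm³
ΣAy_c = (28800.00)(90.00) + (-10568.32)(81.00) = 1735966.27 mm³
x_c = 1479671.22 / 18231.68 = 81.16 mm
y_c = 1735966.27 / 18231.68 = 95.22 mm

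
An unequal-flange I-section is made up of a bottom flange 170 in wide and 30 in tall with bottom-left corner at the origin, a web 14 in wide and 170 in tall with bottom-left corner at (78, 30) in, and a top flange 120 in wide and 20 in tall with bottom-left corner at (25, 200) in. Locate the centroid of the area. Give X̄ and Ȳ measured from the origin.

bottom flange: A = 170 × 30 = 5100.00, centroid at (85.00, 15.00).
web: A = 14 × 170 = 2380.00, centroid at (85.00, 115.00).
top flange: A = 120 × 20 = 2400.00, centroid at (85.00, 210.00).
ΣA = 9880.00 in², ΣAX̄ = 839800.00 in³, ΣAȲ = 854200.00 in³.
X̄ = 839800.00/9880.00 = 85.00 in; Ȳ = 854200.00/9880.00 = 86.46 in.

X̄ = 85.00 in, Ȳ = 86.46 in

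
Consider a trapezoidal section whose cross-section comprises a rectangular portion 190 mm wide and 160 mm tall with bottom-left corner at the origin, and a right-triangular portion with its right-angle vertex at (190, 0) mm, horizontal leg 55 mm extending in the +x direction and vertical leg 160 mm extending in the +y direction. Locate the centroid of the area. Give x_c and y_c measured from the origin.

x_c = 109.33 mm, y_c = 76.63 mm

rectangular portion: A = 190 × 160 = 30400.00, centroid at (95.00, 80.00).
triangular portion: A = ½·55·160 = 4400.00, centroid at (208.33, 53.33).
ΣA = 34800.00 mm², ΣAx_c = 3804666.67 mm³, ΣAy_c = 2666666.67 mm³.
x_c = 3804666.67/34800.00 = 109.33 mm; y_c = 2666666.67/34800.00 = 76.63 mm.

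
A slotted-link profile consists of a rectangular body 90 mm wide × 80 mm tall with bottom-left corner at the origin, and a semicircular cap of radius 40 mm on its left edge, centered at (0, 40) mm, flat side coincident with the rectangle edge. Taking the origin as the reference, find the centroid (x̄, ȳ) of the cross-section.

x̄ = 28.96 mm, ȳ = 40.00 mm

Part | A | x̄ᵢ | ȳᵢ | A·x̄ᵢ | A·ȳᵢ
rectangular body | 7200.00 | 45.00 | 40.00 | 324000.00 | 288000.00
semicircular end | 2513.27 | -16.98 | 40.00 | -42666.67 | 100530.96
Σ | 9713.27 |  |  | 281333.33 | 388530.96
x̄ = 281333.33 / 9713.27 = 28.96 mm
ȳ = 388530.96 / 9713.27 = 40.00 mm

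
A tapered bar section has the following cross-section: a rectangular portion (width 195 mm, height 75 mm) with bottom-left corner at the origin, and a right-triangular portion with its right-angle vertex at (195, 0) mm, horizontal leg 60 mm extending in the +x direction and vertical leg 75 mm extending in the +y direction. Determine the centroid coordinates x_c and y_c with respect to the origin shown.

rectangular portion: A = 195 × 75 = 14625.00, centroid at (97.50, 37.50).
triangular portion: A = ½·60·75 = 2250.00, centroid at (215.00, 25.00).
ΣA = 16875.00 mm²
ΣAx_c = (14625.00)(97.50) + (2250.00)(215.00) = 1909687.50 mm³
ΣAy_c = (14625.00)(37.50) + (2250.00)(25.00) = 604687.50 mm³
x_c = 1909687.50 / 16875.00 = 113.17 mm
y_c = 604687.50 / 16875.00 = 35.83 mm

x_c = 113.17 mm, y_c = 35.83 mm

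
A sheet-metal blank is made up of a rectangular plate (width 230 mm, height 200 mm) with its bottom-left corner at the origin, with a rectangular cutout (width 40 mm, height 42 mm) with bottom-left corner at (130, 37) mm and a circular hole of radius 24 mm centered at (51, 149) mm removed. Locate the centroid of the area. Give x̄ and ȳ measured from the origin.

x̄ = 116.34 mm, ȳ = 99.57 mm

plate: A = 230 × 200 = 46000.00, centroid at (115.00, 100.00).
hole 1: A = −(40 × 42) = -1680.00, centroid at (150.00, 58.00).
hole 2: A = −π·24² = -1809.56, centroid at (51.00, 149.00).
ΣA = 42510.44 mm², ΣAx̄ = 4945712.57 mm³, ΣAȳ = 4232935.95 mm³.
x̄ = 4945712.57/42510.44 = 116.34 mm; ȳ = 4232935.95/42510.44 = 99.57 mm.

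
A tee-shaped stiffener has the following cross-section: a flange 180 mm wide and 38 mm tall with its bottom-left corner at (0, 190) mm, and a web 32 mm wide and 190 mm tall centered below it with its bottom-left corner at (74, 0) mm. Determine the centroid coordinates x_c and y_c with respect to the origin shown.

web: A = 32 × 190 = 6080.00, centroid at (90.00, 95.00).
flange: A = 180 × 38 = 6840.00, centroid at (90.00, 209.00).
ΣA = 12920.00 mm²
ΣAx_c = (6080.00)(90.00) + (6840.00)(90.00) = 1162800.00 mm³
ΣAy_c = (6080.00)(95.00) + (6840.00)(209.00) = 2007160.00 mm³
x_c = 1162800.00 / 12920.00 = 90.00 mm
y_c = 2007160.00 / 12920.00 = 155.35 mm

x_c = 90.00 mm, y_c = 155.35 mm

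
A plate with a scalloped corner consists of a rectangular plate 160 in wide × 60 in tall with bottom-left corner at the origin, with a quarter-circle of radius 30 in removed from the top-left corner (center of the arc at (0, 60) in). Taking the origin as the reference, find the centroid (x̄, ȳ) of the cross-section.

plate: A = 160 × 60 = 9600.00, centroid at (80.00, 30.00).
removed quarter-circle: A = −¼π·30² = -706.86, centroid at (12.73, 47.27).
ΣA = 8893.14 in², ΣAx̄ = 759000.00 in³, ΣAȳ = 254588.50 in³.
x̄ = 759000.00/8893.14 = 85.35 in; ȳ = 254588.50/8893.14 = 28.63 in.

x̄ = 85.35 in, ȳ = 28.63 in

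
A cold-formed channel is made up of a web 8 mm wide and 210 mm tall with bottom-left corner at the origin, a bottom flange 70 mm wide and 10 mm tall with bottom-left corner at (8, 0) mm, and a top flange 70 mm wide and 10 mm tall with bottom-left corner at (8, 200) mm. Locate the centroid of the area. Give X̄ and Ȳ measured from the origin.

X̄ = 21.73 mm, Ȳ = 105.00 mm

web: A = 8 × 210 = 1680.00, centroid at (4.00, 105.00).
bottom flange: A = 70 × 10 = 700.00, centroid at (43.00, 5.00).
top flange: A = 70 × 10 = 700.00, centroid at (43.00, 205.00).
ΣA = 3080.00 mm²
ΣAX̄ = (1680.00)(4.00) + (700.00)(43.00) + (700.00)(43.00) = 66920.00 mm³
ΣAȲ = (1680.00)(105.00) + (700.00)(5.00) + (700.00)(205.00) = 323400.00 mm³
X̄ = 66920.00 / 3080.00 = 21.73 mm
Ȳ = 323400.00 / 3080.00 = 105.00 mm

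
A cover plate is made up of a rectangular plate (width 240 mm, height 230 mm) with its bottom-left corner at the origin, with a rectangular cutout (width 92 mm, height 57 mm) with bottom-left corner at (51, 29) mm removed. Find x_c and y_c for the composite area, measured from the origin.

plate: A = 240 × 230 = 55200.00, centroid at (120.00, 115.00).
hole: A = −(92 × 57) = -5244.00, centroid at (97.00, 57.50).
ΣA = 49956.00 mm²
ΣAx_c = (55200.00)(120.00) + (-5244.00)(97.00) = 6115332.00 mm³
ΣAy_c = (55200.00)(115.00) + (-5244.00)(57.50) = 6046470.00 mm³
x_c = 6115332.00 / 49956.00 = 122.41 mm
y_c = 6046470.00 / 49956.00 = 121.04 mm

x_c = 122.41 mm, y_c = 121.04 mm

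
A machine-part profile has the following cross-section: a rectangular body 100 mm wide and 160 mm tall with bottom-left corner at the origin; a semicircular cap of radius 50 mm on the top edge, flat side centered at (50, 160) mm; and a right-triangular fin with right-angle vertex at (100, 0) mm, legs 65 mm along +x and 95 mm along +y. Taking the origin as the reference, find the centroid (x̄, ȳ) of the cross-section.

rectangular body: A = 100 × 160 = 16000.00, centroid at (50.00, 80.00).
semicircular top: A = ½π·50² = 3926.99, centroid at (50.00, 181.22).
triangular fin: A = ½·65·95 = 3087.50, centroid at (121.67, 31.67).
ΣA = 23014.49 mm²
ΣAx̄ = (16000.00)(50.00) + (3926.99)(50.00) + (3087.50)(121.67) = 1371995.37 mm³
ΣAȳ = (16000.00)(80.00) + (3926.99)(181.22) + (3087.50)(31.67) = 2089422.70 mm³
x̄ = 1371995.37 / 23014.49 = 59.61 mm
ȳ = 2089422.70 / 23014.49 = 90.79 mm

x̄ = 59.61 mm, ȳ = 90.79 mm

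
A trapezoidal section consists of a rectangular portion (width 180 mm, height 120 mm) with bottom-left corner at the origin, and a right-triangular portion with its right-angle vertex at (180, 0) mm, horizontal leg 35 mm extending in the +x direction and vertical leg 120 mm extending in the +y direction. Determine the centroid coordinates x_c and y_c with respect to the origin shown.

x_c = 99.01 mm, y_c = 58.23 mm

rectangular portion: A = 180 × 120 = 21600.00, centroid at (90.00, 60.00).
triangular portion: A = ½·35·120 = 2100.00, centroid at (191.67, 40.00).
ΣA = 23700.00 mm², ΣAx_c = 2346500.00 mm³, ΣAy_c = 1380000.00 mm³.
x_c = 2346500.00/23700.00 = 99.01 mm; y_c = 1380000.00/23700.00 = 58.23 mm.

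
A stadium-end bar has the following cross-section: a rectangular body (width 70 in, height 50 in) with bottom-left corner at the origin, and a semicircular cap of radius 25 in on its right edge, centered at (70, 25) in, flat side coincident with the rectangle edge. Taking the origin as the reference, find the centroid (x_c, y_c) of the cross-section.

Part | A | x̄ᵢ | ȳᵢ | A·x̄ᵢ | A·ȳᵢ
rectangular body | 3500.00 | 35.00 | 25.00 | 122500.00 | 87500.00
semicircular end | 981.75 | 80.61 | 25.00 | 79139.01 | 24543.69
Σ | 4481.75 |  |  | 201639.01 | 112043.69
x_c = 201639.01 / 4481.75 = 44.99 in
y_c = 112043.69 / 4481.75 = 25.00 in

x_c = 44.99 in, y_c = 25.00 in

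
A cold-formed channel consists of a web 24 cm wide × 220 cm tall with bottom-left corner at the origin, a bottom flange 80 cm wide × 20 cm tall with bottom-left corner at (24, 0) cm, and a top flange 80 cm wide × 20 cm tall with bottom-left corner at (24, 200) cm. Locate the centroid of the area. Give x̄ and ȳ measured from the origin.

x̄ = 31.62 cm, ȳ = 110.00 cm

web: A = 24 × 220 = 5280.00, centroid at (12.00, 110.00).
bottom flange: A = 80 × 20 = 1600.00, centroid at (64.00, 10.00).
top flange: A = 80 × 20 = 1600.00, centroid at (64.00, 210.00).
ΣA = 8480.00 cm²
ΣAx̄ = (5280.00)(12.00) + (1600.00)(64.00) + (1600.00)(64.00) = 268160.00 cm³
ΣAȳ = (5280.00)(110.00) + (1600.00)(10.00) + (1600.00)(210.00) = 932800.00 cm³
x̄ = 268160.00 / 8480.00 = 31.62 cm
ȳ = 932800.00 / 8480.00 = 110.00 cm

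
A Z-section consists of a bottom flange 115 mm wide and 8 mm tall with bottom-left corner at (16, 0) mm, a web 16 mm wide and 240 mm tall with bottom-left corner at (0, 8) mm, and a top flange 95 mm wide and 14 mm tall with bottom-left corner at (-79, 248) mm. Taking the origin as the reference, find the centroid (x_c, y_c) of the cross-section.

bottom flange: A = 115 × 8 = 920.00, centroid at (73.50, 4.00).
web: A = 16 × 240 = 3840.00, centroid at (8.00, 128.00).
top flange: A = 95 × 14 = 1330.00, centroid at (-31.50, 255.00).
ΣA = 6090.00 mm²
ΣAx_c = (920.00)(73.50) + (3840.00)(8.00) + (1330.00)(-31.50) = 56445.00 mm³
ΣAy_c = (920.00)(4.00) + (3840.00)(128.00) + (1330.00)(255.00) = 834350.00 mm³
x_c = 56445.00 / 6090.00 = 9.27 mm
y_c = 834350.00 / 6090.00 = 137.00 mm

x_c = 9.27 mm, y_c = 137.00 mm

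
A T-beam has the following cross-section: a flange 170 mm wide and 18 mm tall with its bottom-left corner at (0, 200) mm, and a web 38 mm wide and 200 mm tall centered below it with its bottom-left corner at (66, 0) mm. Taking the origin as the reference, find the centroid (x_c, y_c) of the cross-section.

Part | A | x̄ᵢ | ȳᵢ | A·x̄ᵢ | A·ȳᵢ
web | 7600.00 | 85.00 | 100.00 | 646000.00 | 760000.00
flange | 3060.00 | 85.00 | 209.00 | 260100.00 | 639540.00
Σ | 10660.00 |  |  | 906100.00 | 1399540.00
x_c = 906100.00 / 10660.00 = 85.00 mm
y_c = 1399540.00 / 10660.00 = 131.29 mm

x_c = 85.00 mm, y_c = 131.29 mm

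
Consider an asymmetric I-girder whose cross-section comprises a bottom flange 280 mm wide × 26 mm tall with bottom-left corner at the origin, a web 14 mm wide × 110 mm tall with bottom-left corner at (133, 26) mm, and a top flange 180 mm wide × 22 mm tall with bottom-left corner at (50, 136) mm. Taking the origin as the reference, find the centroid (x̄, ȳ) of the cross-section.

Part | A | x̄ᵢ | ȳᵢ | A·x̄ᵢ | A·ȳᵢ
bottom flange | 7280.00 | 140.00 | 13.00 | 1019200.00 | 94640.00
web | 1540.00 | 140.00 | 81.00 | 215600.00 | 124740.00
top flange | 3960.00 | 140.00 | 147.00 | 554400.00 | 582120.00
Σ | 12780.00 |  |  | 1789200.00 | 801500.00
x̄ = 1789200.00 / 12780.00 = 140.00 mm
ȳ = 801500.00 / 12780.00 = 62.72 mm

x̄ = 140.00 mm, ȳ = 62.72 mm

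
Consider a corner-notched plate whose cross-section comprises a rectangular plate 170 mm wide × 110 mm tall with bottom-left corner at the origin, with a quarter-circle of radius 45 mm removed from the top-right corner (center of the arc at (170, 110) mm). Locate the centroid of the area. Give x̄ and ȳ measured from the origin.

x̄ = 78.87 mm, ȳ = 51.66 mm

plate: A = 170 × 110 = 18700.00, centroid at (85.00, 55.00).
removed quarter-circle: A = −¼π·45² = -1590.43, centroid at (150.90, 90.90).
ΣA = 17109.57 mm²
ΣAx̄ = (18700.00)(85.00) + (-1590.43)(150.90) = 1349501.68 mm³
ΣAȳ = (18700.00)(55.00) + (-1590.43)(90.90) = 883927.56 mm³
x̄ = 1349501.68 / 17109.57 = 78.87 mm
ȳ = 883927.56 / 17109.57 = 51.66 mm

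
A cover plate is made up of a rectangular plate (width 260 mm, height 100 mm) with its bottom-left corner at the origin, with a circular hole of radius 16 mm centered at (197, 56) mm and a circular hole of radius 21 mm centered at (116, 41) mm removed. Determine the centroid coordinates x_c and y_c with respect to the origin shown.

Part | A | x̄ᵢ | ȳᵢ | A·x̄ᵢ | A·ȳᵢ
plate | 26000.00 | 130.00 | 50.00 | 3380000.00 | 1300000.00
hole 1 | -804.25 | 197.00 | 56.00 | -158436.80 | -45037.87
hole 2 | -1385.44 | 116.00 | 41.00 | -160711.31 | -56803.14
Σ | 23810.31 |  |  | 3060851.89 | 1198158.99
x_c = 3060851.89 / 23810.31 = 128.55 mm
y_c = 1198158.99 / 23810.31 = 50.32 mm

x_c = 128.55 mm, y_c = 50.32 mm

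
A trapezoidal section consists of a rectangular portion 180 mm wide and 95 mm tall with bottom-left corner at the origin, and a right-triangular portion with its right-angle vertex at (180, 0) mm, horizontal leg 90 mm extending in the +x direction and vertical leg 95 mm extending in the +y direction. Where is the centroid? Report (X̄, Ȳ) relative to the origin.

Part | A | x̄ᵢ | ȳᵢ | A·x̄ᵢ | A·ȳᵢ
rectangular portion | 17100.00 | 90.00 | 47.50 | 1539000.00 | 812250.00
triangular portion | 4275.00 | 210.00 | 31.67 | 897750.00 | 135375.00
Σ | 21375.00 |  |  | 2436750.00 | 947625.00
X̄ = 2436750.00 / 21375.00 = 114.00 mm
Ȳ = 947625.00 / 21375.00 = 44.33 mm

X̄ = 114.00 mm, Ȳ = 44.33 mm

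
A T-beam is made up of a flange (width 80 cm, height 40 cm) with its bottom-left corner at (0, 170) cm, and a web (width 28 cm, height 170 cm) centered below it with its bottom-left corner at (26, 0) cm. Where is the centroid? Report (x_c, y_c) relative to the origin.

x_c = 40.00 cm, y_c = 127.21 cm

Part | A | x̄ᵢ | ȳᵢ | A·x̄ᵢ | A·ȳᵢ
web | 4760.00 | 40.00 | 85.00 | 190400.00 | 404600.00
flange | 3200.00 | 40.00 | 190.00 | 128000.00 | 608000.00
Σ | 7960.00 |  |  | 318400.00 | 1012600.00
x_c = 318400.00 / 7960.00 = 40.00 cm
y_c = 1012600.00 / 7960.00 = 127.21 cm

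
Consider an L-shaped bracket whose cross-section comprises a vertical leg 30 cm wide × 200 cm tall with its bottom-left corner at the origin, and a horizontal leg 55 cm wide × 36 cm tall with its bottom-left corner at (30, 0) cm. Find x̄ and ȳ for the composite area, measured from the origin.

Part | A | x̄ᵢ | ȳᵢ | A·x̄ᵢ | A·ȳᵢ
vertical leg | 6000.00 | 15.00 | 100.00 | 90000.00 | 600000.00
horizontal leg | 1980.00 | 57.50 | 18.00 | 113850.00 | 35640.00
Σ | 7980.00 |  |  | 203850.00 | 635640.00
x̄ = 203850.00 / 7980.00 = 25.55 cm
ȳ = 635640.00 / 7980.00 = 79.65 cm

x̄ = 25.55 cm, ȳ = 79.65 cm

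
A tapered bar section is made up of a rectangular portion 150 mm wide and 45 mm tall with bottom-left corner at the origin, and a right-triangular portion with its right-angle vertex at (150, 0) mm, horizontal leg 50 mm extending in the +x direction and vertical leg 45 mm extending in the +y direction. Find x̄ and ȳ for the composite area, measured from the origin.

rectangular portion: A = 150 × 45 = 6750.00, centroid at (75.00, 22.50).
triangular portion: A = ½·50·45 = 1125.00, centroid at (166.67, 15.00).
ΣA = 7875.00 mm²
ΣAx̄ = (6750.00)(75.00) + (1125.00)(166.67) = 693750.00 mm³
ΣAȳ = (6750.00)(22.50) + (1125.00)(15.00) = 168750.00 mm³
x̄ = 693750.00 / 7875.00 = 88.10 mm
ȳ = 168750.00 / 7875.00 = 21.43 mm

x̄ = 88.10 mm, ȳ = 21.43 mm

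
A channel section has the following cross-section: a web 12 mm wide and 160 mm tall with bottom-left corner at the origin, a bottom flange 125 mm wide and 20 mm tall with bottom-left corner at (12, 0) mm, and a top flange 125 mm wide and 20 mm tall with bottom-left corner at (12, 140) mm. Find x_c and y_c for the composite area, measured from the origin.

x_c = 55.49 mm, y_c = 80.00 mm

web: A = 12 × 160 = 1920.00, centroid at (6.00, 80.00).
bottom flange: A = 125 × 20 = 2500.00, centroid at (74.50, 10.00).
top flange: A = 125 × 20 = 2500.00, centroid at (74.50, 150.00).
ΣA = 6920.00 mm², ΣAx_c = 384020.00 mm³, ΣAy_c = 553600.00 mm³.
x_c = 384020.00/6920.00 = 55.49 mm; y_c = 553600.00/6920.00 = 80.00 mm.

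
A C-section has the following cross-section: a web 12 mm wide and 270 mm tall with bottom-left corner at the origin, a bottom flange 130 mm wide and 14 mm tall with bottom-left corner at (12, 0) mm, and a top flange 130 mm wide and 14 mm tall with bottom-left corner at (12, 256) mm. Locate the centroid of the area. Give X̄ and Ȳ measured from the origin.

web: A = 12 × 270 = 3240.00, centroid at (6.00, 135.00).
bottom flange: A = 130 × 14 = 1820.00, centroid at (77.00, 7.00).
top flange: A = 130 × 14 = 1820.00, centroid at (77.00, 263.00).
ΣA = 6880.00 mm², ΣAX̄ = 299720.00 mm³, ΣAȲ = 928800.00 mm³.
X̄ = 299720.00/6880.00 = 43.56 mm; Ȳ = 928800.00/6880.00 = 135.00 mm.

X̄ = 43.56 mm, Ȳ = 135.00 mm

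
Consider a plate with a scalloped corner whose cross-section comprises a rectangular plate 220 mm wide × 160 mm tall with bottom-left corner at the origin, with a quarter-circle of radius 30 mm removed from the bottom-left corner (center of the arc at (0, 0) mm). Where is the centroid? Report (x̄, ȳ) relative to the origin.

plate: A = 220 × 160 = 35200.00, centroid at (110.00, 80.00).
removed quarter-circle: A = −¼π·30² = -706.86, centroid at (12.73, 12.73).
ΣA = 34493.14 mm², ΣAx̄ = 3863000.00 mm³, ΣAȳ = 2807000.00 mm³.
x̄ = 3863000.00/34493.14 = 111.99 mm; ȳ = 2807000.00/34493.14 = 81.38 mm.

x̄ = 111.99 mm, ȳ = 81.38 mm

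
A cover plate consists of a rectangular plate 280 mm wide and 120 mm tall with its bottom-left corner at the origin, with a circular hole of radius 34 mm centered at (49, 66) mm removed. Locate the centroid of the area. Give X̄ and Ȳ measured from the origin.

Part | A | x̄ᵢ | ȳᵢ | A·x̄ᵢ | A·ȳᵢ
plate | 33600.00 | 140.00 | 60.00 | 4704000.00 | 2016000.00
hole | -3631.68 | 49.00 | 66.00 | -177952.37 | -239690.95
Σ | 29968.32 |  |  | 4526047.63 | 1776309.05
X̄ = 4526047.63 / 29968.32 = 151.03 mm
Ȳ = 1776309.05 / 29968.32 = 59.27 mm

X̄ = 151.03 mm, Ȳ = 59.27 mm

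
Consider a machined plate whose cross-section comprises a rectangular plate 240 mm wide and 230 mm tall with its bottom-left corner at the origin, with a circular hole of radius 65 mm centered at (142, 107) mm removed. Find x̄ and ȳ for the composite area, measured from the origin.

plate: A = 240 × 230 = 55200.00, centroid at (120.00, 115.00).
hole: A = −π·65² = -13273.23, centroid at (142.00, 107.00).
ΣA = 41926.77 mm², ΣAx̄ = 4739201.49 mm³, ΣAȳ = 4927764.50 mm³.
x̄ = 4739201.49/41926.77 = 113.04 mm; ȳ = 4927764.50/41926.77 = 117.53 mm.

x̄ = 113.04 mm, ȳ = 117.53 mm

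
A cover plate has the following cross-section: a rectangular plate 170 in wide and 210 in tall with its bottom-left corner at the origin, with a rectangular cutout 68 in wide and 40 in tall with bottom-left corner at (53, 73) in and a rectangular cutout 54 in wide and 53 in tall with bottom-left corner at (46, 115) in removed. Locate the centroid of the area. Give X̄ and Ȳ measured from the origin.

Part | A | x̄ᵢ | ȳᵢ | A·x̄ᵢ | A·ȳᵢ
plate | 35700.00 | 85.00 | 105.00 | 3034500.00 | 3748500.00
hole 1 | -2720.00 | 87.00 | 93.00 | -236640.00 | -252960.00
hole 2 | -2862.00 | 73.00 | 141.50 | -208926.00 | -404973.00
Σ | 30118.00 |  |  | 2588934.00 | 3090567.00
X̄ = 2588934.00 / 30118.00 = 85.96 in
Ȳ = 3090567.00 / 30118.00 = 102.62 in

X̄ = 85.96 in, Ȳ = 102.62 in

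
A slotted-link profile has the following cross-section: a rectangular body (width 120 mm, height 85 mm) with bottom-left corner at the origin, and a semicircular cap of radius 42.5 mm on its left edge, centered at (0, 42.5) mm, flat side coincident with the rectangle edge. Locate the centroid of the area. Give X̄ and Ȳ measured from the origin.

X̄ = 43.02 mm, Ȳ = 42.50 mm

rectangular body: A = 120 × 85 = 10200.00, centroid at (60.00, 42.50).
semicircular end: A = ½π·42.5² = 2837.25, centroid at (-18.04, 42.50).
ΣA = 13037.25 mm²
ΣAX̄ = (10200.00)(60.00) + (2837.25)(-18.04) = 560822.92 mm³
ΣAȲ = (10200.00)(42.50) + (2837.25)(42.50) = 554083.16 mm³
X̄ = 560822.92 / 13037.25 = 43.02 mm
Ȳ = 554083.16 / 13037.25 = 42.50 mm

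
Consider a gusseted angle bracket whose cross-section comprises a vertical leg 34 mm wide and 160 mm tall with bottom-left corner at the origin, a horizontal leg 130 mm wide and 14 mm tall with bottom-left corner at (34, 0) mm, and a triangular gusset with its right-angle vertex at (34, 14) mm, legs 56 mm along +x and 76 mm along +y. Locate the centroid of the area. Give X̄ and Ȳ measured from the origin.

Part | A | x̄ᵢ | ȳᵢ | A·x̄ᵢ | A·ȳᵢ
vertical leg | 5440.00 | 17.00 | 80.00 | 92480.00 | 435200.00
horizontal leg | 1820.00 | 99.00 | 7.00 | 180180.00 | 12740.00
gusset | 2128.00 | 52.67 | 39.33 | 112074.67 | 83701.33
Σ | 9388.00 |  |  | 384734.67 | 531641.33
X̄ = 384734.67 / 9388.00 = 40.98 mm
Ȳ = 531641.33 / 9388.00 = 56.63 mm

X̄ = 40.98 mm, Ȳ = 56.63 mm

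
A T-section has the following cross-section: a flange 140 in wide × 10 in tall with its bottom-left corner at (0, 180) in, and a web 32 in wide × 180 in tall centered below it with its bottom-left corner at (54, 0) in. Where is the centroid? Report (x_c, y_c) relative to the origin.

x_c = 70.00 in, y_c = 108.58 in

Part | A | x̄ᵢ | ȳᵢ | A·x̄ᵢ | A·ȳᵢ
web | 5760.00 | 70.00 | 90.00 | 403200.00 | 518400.00
flange | 1400.00 | 70.00 | 185.00 | 98000.00 | 259000.00
Σ | 7160.00 |  |  | 501200.00 | 777400.00
x_c = 501200.00 / 7160.00 = 70.00 in
y_c = 777400.00 / 7160.00 = 108.58 in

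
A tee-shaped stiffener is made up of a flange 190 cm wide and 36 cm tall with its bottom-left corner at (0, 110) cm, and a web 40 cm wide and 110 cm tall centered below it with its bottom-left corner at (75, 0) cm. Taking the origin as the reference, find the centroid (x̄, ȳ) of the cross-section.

x̄ = 95.00 cm, ȳ = 99.42 cm

web: A = 40 × 110 = 4400.00, centroid at (95.00, 55.00).
flange: A = 190 × 36 = 6840.00, centroid at (95.00, 128.00).
ΣA = 11240.00 cm²
ΣAx̄ = (4400.00)(95.00) + (6840.00)(95.00) = 1067800.00 cm³
ΣAȳ = (4400.00)(55.00) + (6840.00)(128.00) = 1117520.00 cm³
x̄ = 1067800.00 / 11240.00 = 95.00 cm
ȳ = 1117520.00 / 11240.00 = 99.42 cm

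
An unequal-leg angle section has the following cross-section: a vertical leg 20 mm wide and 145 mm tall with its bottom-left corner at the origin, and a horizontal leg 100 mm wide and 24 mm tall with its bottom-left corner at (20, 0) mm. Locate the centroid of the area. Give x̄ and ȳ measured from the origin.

vertical leg: A = 20 × 145 = 2900.00, centroid at (10.00, 72.50).
horizontal leg: A = 100 × 24 = 2400.00, centroid at (70.00, 12.00).
ΣA = 5300.00 mm², ΣAx̄ = 197000.00 mm³, ΣAȳ = 239050.00 mm³.
x̄ = 197000.00/5300.00 = 37.17 mm; ȳ = 239050.00/5300.00 = 45.10 mm.

x̄ = 37.17 mm, ȳ = 45.10 mm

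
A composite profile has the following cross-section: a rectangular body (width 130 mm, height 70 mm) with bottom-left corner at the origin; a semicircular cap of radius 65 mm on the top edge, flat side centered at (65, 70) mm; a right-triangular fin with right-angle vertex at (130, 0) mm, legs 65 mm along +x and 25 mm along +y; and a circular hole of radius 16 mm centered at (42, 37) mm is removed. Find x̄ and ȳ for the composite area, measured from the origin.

rectangular body: A = 130 × 70 = 9100.00, centroid at (65.00, 35.00).
semicircular top: A = ½π·65² = 6636.61, centroid at (65.00, 97.59).
triangular fin: A = ½·65·25 = 812.50, centroid at (151.67, 8.33).
hole: A = −π·16² = -804.25, centroid at (42.00, 37.00).
ΣA = 15744.87 mm², ΣAx̄ = 1112330.70 mm³, ΣAȳ = 943160.01 mm³.
x̄ = 1112330.70/15744.87 = 70.65 mm; ȳ = 943160.01/15744.87 = 59.90 mm.

x̄ = 70.65 mm, ȳ = 59.90 mm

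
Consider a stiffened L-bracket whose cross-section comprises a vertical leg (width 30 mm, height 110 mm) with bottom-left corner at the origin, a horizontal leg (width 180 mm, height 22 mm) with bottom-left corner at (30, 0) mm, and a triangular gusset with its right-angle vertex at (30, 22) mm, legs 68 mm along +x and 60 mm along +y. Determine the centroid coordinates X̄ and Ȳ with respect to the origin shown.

Part | A | x̄ᵢ | ȳᵢ | A·x̄ᵢ | A·ȳᵢ
vertical leg | 3300.00 | 15.00 | 55.00 | 49500.00 | 181500.00
horizontal leg | 3960.00 | 120.00 | 11.00 | 475200.00 | 43560.00
gusset | 2040.00 | 52.67 | 42.00 | 107440.00 | 85680.00
Σ | 9300.00 |  |  | 632140.00 | 310740.00
X̄ = 632140.00 / 9300.00 = 67.97 mm
Ȳ = 310740.00 / 9300.00 = 33.41 mm

X̄ = 67.97 mm, Ȳ = 33.41 mm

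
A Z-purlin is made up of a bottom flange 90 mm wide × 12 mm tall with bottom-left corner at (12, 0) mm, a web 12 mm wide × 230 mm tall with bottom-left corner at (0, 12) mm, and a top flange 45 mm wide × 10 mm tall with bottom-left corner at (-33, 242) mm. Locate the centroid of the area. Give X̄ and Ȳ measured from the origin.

bottom flange: A = 90 × 12 = 1080.00, centroid at (57.00, 6.00).
web: A = 12 × 230 = 2760.00, centroid at (6.00, 127.00).
top flange: A = 45 × 10 = 450.00, centroid at (-10.50, 247.00).
ΣA = 4290.00 mm², ΣAX̄ = 73395.00 mm³, ΣAȲ = 468150.00 mm³.
X̄ = 73395.00/4290.00 = 17.11 mm; Ȳ = 468150.00/4290.00 = 109.13 mm.

X̄ = 17.11 mm, Ȳ = 109.13 mm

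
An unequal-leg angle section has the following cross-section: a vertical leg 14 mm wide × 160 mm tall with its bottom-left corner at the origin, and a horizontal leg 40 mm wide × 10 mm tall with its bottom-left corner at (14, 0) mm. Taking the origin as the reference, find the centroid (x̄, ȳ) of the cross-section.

vertical leg: A = 14 × 160 = 2240.00, centroid at (7.00, 80.00).
horizontal leg: A = 40 × 10 = 400.00, centroid at (34.00, 5.00).
ΣA = 2640.00 mm², ΣAx̄ = 29280.00 mm³, ΣAȳ = 181200.00 mm³.
x̄ = 29280.00/2640.00 = 11.09 mm; ȳ = 181200.00/2640.00 = 68.64 mm.

x̄ = 11.09 mm, ȳ = 68.64 mm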